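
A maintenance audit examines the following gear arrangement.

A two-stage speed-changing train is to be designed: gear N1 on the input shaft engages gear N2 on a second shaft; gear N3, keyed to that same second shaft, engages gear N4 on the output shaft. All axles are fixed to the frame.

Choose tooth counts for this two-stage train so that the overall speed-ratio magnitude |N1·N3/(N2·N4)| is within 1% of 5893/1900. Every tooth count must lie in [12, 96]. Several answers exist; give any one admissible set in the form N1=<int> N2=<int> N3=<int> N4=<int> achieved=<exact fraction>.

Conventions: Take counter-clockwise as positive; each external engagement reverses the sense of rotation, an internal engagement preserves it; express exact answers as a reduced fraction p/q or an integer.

N1=71 N2=20 N3=83 N4=95 achieved=5893/1900

class = fixed-axis compound train [2-stage, 5893/1900 wanted]
target = 5893/1900 in lowest terms: an exact hit needs N1·N3 = k·5893 and N2·N4 = k·1900 for one integer k, every count in [12, 96]; additionally prefer no 1:1 stage (N1 ≠ N2, N3 ≠ N4)
k = 1: N1·N3 = 5893 = 71·83, N2·N4 = 1900 = 20·95
achieved = 71·83/(20·95) = 5893/1900; |achieved − target| = 0 ≤ 5893/190000 ✓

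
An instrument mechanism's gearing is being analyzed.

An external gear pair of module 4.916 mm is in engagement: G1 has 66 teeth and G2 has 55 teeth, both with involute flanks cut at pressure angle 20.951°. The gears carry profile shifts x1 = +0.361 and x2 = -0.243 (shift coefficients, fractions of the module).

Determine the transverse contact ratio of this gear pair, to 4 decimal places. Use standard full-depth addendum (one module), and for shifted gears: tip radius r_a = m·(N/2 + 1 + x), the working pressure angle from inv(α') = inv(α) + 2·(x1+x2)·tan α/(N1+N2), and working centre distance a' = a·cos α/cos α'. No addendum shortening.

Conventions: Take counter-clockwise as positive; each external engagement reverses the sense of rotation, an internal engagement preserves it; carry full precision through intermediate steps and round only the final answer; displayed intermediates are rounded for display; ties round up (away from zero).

topology: single-mesh involute geometry — m = 4.916, 66T/55T pair
base radii: r_b1 = 151.502550, r_b2 = 126.252125
tip radii: r_a1 = 168.918676, r_a2 = 138.911412
inv(α') = inv(20.951°) + 2·(+0.361-0.243)·tan α/(66+55) = 0.01796598  ⇒  α' = 21.23852°
a' = a·cos α / cos α' = 297.4180·cos 20.951°/cos 21.23852° = 297.994303
action lengths: √(r_a1²−r_b1²) = 74.702721, √(r_a2²−r_b2²) = 57.937737
base pitch p_b = π·m·cos α = 14.423009
CR = (74.702721 + 57.937737 − 297.994303·sin 21.23852°)/14.423009 = 1.711962
contact ratio ≈ 1.7120

1.7120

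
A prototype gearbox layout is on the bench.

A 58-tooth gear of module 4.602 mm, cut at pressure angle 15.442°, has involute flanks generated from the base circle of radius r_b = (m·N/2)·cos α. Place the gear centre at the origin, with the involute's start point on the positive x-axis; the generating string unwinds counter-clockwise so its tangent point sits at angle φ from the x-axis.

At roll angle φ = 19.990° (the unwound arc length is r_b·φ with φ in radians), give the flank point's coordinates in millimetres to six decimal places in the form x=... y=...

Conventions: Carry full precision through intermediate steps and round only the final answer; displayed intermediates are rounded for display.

recognized (one wheel, involute flank): single-mesh tooth geometry, m = 4.602, N = 58
pitch radius r_p = m·N/2 = 4.602·58/2 = 133.458000
base radius r_b = r_p·cos α = 133.458000·cos 15.442° = 128.640231
roll angle φ = 19.990° = 0.34889132 rad
x = r_b·(cos φ + φ·sin φ) = 136.232955
y = r_b·(sin φ − φ·cos φ) = 1.798997

x=136.232955 y=1.798997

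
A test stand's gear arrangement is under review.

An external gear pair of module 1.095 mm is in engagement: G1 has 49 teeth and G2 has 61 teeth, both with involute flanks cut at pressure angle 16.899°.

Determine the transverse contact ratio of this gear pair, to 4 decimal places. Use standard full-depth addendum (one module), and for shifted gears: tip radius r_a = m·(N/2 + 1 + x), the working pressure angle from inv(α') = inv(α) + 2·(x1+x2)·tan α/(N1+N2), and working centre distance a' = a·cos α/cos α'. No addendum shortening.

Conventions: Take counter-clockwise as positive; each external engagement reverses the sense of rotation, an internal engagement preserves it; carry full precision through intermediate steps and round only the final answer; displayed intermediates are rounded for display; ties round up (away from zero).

class = single-mesh tooth geometry [involute pair 49T × 61T, m = 1.095]
base radii: r_b1 = 25.669053, r_b2 = 31.955351
tip radii: r_a1 = 27.922500, r_a2 = 34.492500
no profile shift: α' = α, a' = a
action lengths: √(r_a1²−r_b1²) = 10.989347, √(r_a2²−r_b2²) = 12.984148
base pitch p_b = π·m·cos α = 3.291498
CR = (10.989347 + 12.984148 − 60.225000·sin 16.89900°)/3.291498 = 1.964747
contact ratio ≈ 1.9647

1.9647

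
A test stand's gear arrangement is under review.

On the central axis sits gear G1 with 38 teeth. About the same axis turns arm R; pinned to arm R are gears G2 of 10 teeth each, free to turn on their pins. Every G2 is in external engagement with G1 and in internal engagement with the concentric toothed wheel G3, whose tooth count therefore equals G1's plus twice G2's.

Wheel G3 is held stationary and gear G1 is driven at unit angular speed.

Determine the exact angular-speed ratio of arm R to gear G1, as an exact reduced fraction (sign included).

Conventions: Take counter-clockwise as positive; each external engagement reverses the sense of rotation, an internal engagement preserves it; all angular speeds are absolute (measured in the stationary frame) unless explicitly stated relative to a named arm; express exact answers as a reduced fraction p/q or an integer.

19/48

planetary set (38T centre, 10T on arm, 58T internal) — Willis relation
ring teeth: 38 + 2·10 = 58
38(ω_sun−ω_arm) = −58(ω_ring−ω_arm),  ω_ring = 0, ω_sun = 1
38(1−ω_arm) = −58(0−ω_arm)  ⇒  96·ω_arm = 38  ⇒  ω_arm = 19/48
ω_out/ω_in = 19/48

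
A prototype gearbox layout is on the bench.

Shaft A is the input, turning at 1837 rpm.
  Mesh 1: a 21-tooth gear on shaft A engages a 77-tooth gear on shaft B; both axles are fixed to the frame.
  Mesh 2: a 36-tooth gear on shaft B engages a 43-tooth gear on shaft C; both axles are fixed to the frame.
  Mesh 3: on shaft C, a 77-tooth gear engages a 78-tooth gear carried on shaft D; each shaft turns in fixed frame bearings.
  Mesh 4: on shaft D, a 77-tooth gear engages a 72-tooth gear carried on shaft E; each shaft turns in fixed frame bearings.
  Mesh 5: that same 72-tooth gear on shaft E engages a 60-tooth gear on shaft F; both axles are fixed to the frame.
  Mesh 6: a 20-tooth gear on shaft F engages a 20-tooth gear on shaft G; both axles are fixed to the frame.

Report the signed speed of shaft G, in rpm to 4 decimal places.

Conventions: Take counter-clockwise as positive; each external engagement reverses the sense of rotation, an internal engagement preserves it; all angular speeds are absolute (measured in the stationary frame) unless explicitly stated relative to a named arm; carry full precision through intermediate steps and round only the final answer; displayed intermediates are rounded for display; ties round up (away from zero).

+531.3826 rpm

topology: fixed-axis compound train — 6 meshes, A→G
mesh 1 [21T→77T]: ω = 1837.0000×21/77 = 501.0000 rpm, sense flips to −
mesh 2 [36T→43T]: ω = 501.0000×36/43 = 419.4419 rpm, sense flips to +
mesh 3 [77T→78T]: ω = 419.4419×77/78 = 414.0644 rpm, sense flips to −
mesh 4 [77T→72T]: ω = 414.0644×77/72 = 442.8189 rpm, sense flips to +
mesh 5 [72T→60T]: ω = 442.8189×72/60 = 531.3826 rpm, sense flips to −
mesh 6 [20T→20T]: ω = 531.3826×20/20 = 531.3826 rpm, sense flips to +
signed output speed = +531.3826 rpm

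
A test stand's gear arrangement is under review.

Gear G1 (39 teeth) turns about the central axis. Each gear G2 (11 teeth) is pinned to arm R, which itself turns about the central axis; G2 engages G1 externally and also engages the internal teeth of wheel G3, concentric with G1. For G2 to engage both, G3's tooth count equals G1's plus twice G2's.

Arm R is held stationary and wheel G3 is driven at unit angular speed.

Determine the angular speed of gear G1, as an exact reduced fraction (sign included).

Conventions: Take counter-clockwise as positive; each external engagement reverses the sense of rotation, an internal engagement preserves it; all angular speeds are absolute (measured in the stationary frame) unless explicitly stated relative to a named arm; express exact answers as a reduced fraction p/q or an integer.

planetary set (39T centre, 11T on arm, 61T internal) — Willis relation
ring teeth: 39 + 2·11 = 61
39(ω_sun−ω_arm) = −61(ω_ring−ω_arm),  ω_arm = 0, ω_ring = 1
ω_sun = 0 − (61/39)(1−0) = -61/39
exact speed ratio = -61/39

-61/39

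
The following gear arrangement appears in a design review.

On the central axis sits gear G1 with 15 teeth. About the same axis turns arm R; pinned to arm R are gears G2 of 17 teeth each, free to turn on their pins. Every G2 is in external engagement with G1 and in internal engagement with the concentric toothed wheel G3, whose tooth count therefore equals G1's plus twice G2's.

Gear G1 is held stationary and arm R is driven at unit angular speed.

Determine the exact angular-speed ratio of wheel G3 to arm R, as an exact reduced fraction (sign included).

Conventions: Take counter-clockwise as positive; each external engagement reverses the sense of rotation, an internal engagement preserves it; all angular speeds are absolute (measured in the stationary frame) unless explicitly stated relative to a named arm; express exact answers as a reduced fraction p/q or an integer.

planetary set (15T centre, 17T on arm, 49T internal) — Willis relation
ring teeth: 15 + 2·17 = 49
15(ω_sun−ω_arm) = −49(ω_ring−ω_arm),  ω_sun = 0, ω_arm = 1
ω_ring = 1 − (15/49)(0−1) = 64/49
ω_out/ω_in = 64/49

64/49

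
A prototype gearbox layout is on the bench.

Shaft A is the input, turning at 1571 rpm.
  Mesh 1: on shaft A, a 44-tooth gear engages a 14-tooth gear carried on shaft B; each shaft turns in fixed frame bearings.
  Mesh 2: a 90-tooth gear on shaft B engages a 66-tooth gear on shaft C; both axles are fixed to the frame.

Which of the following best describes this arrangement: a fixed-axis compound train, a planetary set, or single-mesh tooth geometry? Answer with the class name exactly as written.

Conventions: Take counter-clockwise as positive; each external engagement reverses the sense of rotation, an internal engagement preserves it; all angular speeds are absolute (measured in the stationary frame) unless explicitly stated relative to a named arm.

topology: fixed-axis compound train — 2 meshes, A→C
classification: fixed-axis compound train

fixed-axis compound train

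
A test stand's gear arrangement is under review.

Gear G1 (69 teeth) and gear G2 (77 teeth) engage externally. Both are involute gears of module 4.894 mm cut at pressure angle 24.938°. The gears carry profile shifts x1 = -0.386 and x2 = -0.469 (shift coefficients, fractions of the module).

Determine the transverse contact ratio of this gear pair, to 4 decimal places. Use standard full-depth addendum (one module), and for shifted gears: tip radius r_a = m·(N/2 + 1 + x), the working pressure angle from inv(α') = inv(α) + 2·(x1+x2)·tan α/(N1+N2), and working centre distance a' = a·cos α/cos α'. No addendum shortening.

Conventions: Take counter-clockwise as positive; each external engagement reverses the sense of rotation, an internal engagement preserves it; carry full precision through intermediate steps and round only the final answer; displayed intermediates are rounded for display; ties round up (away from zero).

1.6759

class = single-mesh tooth geometry [involute pair 69T × 77T, m = 4.894]
base radii: r_b1 = 153.100851, r_b2 = 170.851674
tip radii: r_a1 = 171.847916, r_a2 = 191.017714
inv(α') = inv(24.938°) + 2·(-0.386-0.469)·tan α/(69+77) = 0.02429459  ⇒  α' = 23.38867°
a' = a·cos α / cos α' = 357.2620·cos 24.938°/cos 23.38867° = 352.953614
action lengths: √(r_a1²−r_b1²) = 78.050213, √(r_a2²−r_b2²) = 85.425245
base pitch p_b = π·m·cos α = 13.941464
CR = (78.050213 + 85.425245 − 352.953614·sin 23.38867°)/13.941464 = 1.675917
contact ratio ≈ 1.6759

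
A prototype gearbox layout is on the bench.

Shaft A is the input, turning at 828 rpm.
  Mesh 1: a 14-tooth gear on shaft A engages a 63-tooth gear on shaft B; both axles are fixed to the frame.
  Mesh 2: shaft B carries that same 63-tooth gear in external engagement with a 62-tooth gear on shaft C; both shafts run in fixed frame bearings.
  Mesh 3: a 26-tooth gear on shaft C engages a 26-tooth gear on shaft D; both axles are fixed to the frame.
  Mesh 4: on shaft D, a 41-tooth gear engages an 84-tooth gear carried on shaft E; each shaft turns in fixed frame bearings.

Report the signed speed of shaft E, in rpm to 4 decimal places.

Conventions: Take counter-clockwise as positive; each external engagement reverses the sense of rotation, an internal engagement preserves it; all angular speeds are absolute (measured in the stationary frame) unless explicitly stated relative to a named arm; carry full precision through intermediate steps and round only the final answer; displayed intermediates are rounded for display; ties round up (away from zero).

4-mesh fixed-axis compound train (all bearings frame-fixed)
mesh 1 [14T→63T]: ω = 828.0000×14/63 = 184.0000 rpm, sense flips to −
mesh 2 [63T→62T]: ω = 184.0000×63/62 = 186.9677 rpm, sense flips to +
mesh 3 [26T→26T]: ω = 186.9677×26/26 = 186.9677 rpm, sense flips to −
mesh 4 [41T→84T]: ω = 186.9677×41/84 = 91.2581 rpm, sense flips to +
signed output speed = +91.2581 rpm

+91.2581 rpm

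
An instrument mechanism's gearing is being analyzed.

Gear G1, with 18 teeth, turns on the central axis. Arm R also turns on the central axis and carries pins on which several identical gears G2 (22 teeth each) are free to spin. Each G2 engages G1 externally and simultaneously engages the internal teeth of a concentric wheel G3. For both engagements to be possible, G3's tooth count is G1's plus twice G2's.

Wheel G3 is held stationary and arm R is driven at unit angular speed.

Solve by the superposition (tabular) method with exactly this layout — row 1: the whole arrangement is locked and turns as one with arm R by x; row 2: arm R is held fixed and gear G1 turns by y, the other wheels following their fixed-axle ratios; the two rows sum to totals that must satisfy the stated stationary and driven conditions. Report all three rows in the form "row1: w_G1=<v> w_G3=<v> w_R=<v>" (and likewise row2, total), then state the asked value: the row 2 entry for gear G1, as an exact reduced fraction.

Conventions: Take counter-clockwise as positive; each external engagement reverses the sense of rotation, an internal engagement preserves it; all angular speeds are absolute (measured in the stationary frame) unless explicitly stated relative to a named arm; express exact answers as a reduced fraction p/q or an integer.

row1: w_G1=1 w_G3=1 w_R=1
row2: w_G1=31/9 w_G3=-1 w_R=0
total: w_G1=40/9 w_G3=0 w_R=1
asked value: 31/9

topology: planetary set — G1 18T / G2 22T / G3 62T, arm = carrier (Willis)
row 1 — lock + rotate with arm: ω_sun = ω_ring = ω_arm = x
row 2: sun turns y, ring = −(18/62)·y, arm 0
boundary: total ω_ring = x − (18/62)·y = 0 and total ω_arm = x = 1  ⇒  y = 31/9, x = 1
row 2 ring = −(18/62)·31/9 = -1
totals (row 1 + row 2): sun 1 + 31/9 = 40/9, ring 1 + (-1) = 0, arm 1 + 0 = 1
asked cell (row2, sun) = 31/9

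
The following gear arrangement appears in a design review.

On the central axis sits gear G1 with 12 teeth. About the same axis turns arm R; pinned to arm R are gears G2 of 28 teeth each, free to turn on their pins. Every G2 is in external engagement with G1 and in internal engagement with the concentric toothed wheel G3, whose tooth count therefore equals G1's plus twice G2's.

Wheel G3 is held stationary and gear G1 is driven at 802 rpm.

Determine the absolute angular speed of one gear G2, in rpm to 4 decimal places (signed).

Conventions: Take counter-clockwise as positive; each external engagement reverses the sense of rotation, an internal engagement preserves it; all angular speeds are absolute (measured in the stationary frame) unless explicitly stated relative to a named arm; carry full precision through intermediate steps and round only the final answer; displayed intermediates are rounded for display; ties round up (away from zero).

class = planetary set [G3 = 12+2·28 = 68; Willis about the carrier]
normalise by the input: solve with ω_sun = 1, then scale by 802 rpm
ring teeth: 12 + 2·28 = 68
12(ω_sun−ω_arm) = −68(ω_ring−ω_arm),  ω_ring = 0, ω_sun = 1
12(1−ω_arm) = −68(0−ω_arm)  ⇒  80·ω_arm = 12  ⇒  ω_arm = 3/20
sun–planet mesh: 12·(1−3/20) = −28·(ω_p−ω_arm)  ⇒  ω_p−ω_arm = -51/140
ω_p = 3/20 − 51/140 = -3/14
scale: ω_p = -3/14 × 802 rpm = -171.8571 rpm

-171.8571 rpm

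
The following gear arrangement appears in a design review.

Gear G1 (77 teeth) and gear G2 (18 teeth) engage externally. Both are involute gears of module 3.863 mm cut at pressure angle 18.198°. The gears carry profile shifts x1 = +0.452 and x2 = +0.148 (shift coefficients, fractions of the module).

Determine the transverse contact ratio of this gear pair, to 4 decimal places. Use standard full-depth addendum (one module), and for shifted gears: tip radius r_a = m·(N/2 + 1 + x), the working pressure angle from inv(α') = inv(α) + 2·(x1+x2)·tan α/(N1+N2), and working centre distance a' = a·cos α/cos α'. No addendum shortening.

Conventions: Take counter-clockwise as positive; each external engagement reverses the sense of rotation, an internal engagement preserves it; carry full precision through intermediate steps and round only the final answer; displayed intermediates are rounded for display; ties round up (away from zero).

1.6671

topology: single-mesh involute geometry — m = 3.863, 77T/18T pair
base radii: r_b1 = 141.286690, r_b2 = 33.028057
tip radii: r_a1 = 154.334576, r_a2 = 39.201724
inv(α') = inv(18.198°) + 2·(+0.452+0.148)·tan α/(77+18) = 0.01528214  ⇒  α' = 20.16195°
a' = a·cos α / cos α' = 183.4925·cos 18.198°/cos 20.16195° = 185.693660
action lengths: √(r_a1²−r_b1²) = 62.106623, √(r_a2²−r_b2²) = 21.116879
base pitch p_b = π·m·cos α = 11.528967
CR = (62.106623 + 21.116879 − 185.693660·sin 20.16195°)/11.528967 = 1.667067
contact ratio ≈ 1.6671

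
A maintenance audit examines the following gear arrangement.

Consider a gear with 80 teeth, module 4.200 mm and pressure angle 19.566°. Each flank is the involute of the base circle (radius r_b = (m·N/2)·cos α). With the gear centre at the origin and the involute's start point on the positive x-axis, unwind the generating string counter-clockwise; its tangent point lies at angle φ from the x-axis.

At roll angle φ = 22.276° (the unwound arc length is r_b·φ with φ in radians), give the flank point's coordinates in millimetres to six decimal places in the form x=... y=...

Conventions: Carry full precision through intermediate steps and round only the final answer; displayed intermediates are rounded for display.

x=169.814767 y=3.054372

class = single-mesh tooth geometry [base-circle involute, m = 4.200, 80T]
pitch radius r_p = m·N/2 = 4.200·80/2 = 168.000000
base radius r_b = r_p·cos α = 168.000000·cos 19.566° = 158.299066
roll angle φ = 22.276° = 0.38878954 rad
x = r_b·(cos φ + φ·sin φ) = 169.814767
y = r_b·(sin φ − φ·cos φ) = 3.054372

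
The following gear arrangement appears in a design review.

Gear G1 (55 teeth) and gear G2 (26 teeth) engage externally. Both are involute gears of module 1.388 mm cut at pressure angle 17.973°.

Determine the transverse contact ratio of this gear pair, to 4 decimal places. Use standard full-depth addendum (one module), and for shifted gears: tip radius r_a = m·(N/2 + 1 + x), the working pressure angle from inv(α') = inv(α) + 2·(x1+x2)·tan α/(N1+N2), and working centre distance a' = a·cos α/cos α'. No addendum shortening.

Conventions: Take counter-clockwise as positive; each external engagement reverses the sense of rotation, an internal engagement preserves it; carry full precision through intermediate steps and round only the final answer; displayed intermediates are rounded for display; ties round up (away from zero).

class = single-mesh tooth geometry [involute pair 55T × 26T, m = 1.388]
base radii: r_b1 = 36.307382, r_b2 = 17.163489
tip radii: r_a1 = 39.558000, r_a2 = 19.432000
no profile shift: α' = α, a' = a
action lengths: √(r_a1²−r_b1²) = 15.703802, √(r_a2²−r_b2²) = 9.111380
base pitch p_b = π·m·cos α = 4.147746
CR = (15.703802 + 9.111380 − 56.214000·sin 17.97300°)/4.147746 = 1.800809
contact ratio ≈ 1.8008

1.8008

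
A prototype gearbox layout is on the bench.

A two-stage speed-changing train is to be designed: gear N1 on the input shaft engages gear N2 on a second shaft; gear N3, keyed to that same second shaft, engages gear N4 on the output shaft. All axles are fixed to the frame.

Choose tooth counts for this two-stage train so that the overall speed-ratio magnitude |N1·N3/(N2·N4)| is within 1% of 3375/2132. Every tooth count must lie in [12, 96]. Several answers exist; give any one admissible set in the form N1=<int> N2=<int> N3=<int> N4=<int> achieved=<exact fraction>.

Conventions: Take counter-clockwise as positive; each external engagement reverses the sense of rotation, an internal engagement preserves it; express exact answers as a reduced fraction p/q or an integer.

N1=45 N2=26 N3=75 N4=82 achieved=3375/2132

topology: fixed-axis compound train — 2 stages, target 3375/2132
target = 3375/2132 in lowest terms: an exact hit needs N1·N3 = k·3375 and N2·N4 = k·2132 for one integer k, every count in [12, 96]; additionally prefer no 1:1 stage (N1 ≠ N2, N3 ≠ N4)
k = 1: N1·N3 = 3375 = 45·75, N2·N4 = 2132 = 26·82
achieved = 45·75/(26·82) = 3375/2132; |achieved − target| = 0 ≤ 135/8528 ✓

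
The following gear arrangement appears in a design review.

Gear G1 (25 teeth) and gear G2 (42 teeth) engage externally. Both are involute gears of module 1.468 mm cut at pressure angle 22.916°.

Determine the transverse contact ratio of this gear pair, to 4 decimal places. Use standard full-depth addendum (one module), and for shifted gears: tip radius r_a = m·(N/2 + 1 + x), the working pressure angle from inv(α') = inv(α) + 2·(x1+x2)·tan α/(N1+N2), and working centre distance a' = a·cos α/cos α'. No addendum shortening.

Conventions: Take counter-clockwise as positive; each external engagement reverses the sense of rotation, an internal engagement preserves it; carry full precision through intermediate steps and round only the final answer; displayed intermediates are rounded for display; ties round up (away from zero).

1.5504

single-mesh involute tooth geometry (25T engaging 42T at module 1.468)
base radii: r_b1 = 16.901758, r_b2 = 28.394953
tip radii: r_a1 = 19.818000, r_a2 = 32.296000
no profile shift: α' = α, a' = a
action lengths: √(r_a1²−r_b1²) = 10.348126, √(r_a2²−r_b2²) = 15.386952
base pitch p_b = π·m·cos α = 4.247875
CR = (10.348126 + 15.386952 − 49.178000·sin 22.91600°)/4.247875 = 1.550443
contact ratio ≈ 1.5504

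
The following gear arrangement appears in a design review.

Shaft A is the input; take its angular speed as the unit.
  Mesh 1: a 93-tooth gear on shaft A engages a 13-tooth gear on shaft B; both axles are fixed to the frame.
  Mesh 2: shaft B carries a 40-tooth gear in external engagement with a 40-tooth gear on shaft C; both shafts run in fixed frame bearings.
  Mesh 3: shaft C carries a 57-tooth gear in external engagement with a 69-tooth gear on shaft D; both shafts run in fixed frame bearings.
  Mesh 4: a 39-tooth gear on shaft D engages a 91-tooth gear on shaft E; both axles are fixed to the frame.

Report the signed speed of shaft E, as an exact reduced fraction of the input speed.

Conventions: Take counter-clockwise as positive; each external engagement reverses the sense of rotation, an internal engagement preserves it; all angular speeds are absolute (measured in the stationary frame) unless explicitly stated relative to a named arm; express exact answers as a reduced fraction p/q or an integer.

4-mesh fixed-axis compound train (all bearings frame-fixed)
mesh 1 [93T→13T]: |ω|/ω_in = 1×93/13 = 93/13, sense flips to −
mesh 2 [40T→40T]: |ω|/ω_in = (93/13)×40/40 = 93/13, sense flips to +
mesh 3 [57T→69T]: |ω|/ω_in = (93/13)×57/69 = 1767/299, sense flips to −
mesh 4 [39T→91T]: |ω|/ω_in = (1767/299)×39/91 = 5301/2093, sense flips to +
signed output speed (× input speed) = 5301/2093

5301/2093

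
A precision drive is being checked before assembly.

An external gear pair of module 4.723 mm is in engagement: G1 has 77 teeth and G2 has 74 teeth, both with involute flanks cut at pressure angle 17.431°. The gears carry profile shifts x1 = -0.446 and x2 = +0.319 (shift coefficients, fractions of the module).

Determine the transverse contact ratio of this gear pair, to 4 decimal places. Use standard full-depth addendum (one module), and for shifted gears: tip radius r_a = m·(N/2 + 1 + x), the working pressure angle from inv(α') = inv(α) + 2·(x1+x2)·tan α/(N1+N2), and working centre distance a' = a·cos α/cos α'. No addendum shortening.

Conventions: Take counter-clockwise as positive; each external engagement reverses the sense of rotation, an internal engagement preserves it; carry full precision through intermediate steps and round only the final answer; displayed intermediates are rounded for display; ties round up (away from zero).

1.9973

single-mesh involute tooth geometry (77T engaging 74T at module 4.723)
base radii: r_b1 = 173.485321, r_b2 = 166.726153
tip radii: r_a1 = 184.452042, r_a2 = 180.980637
inv(α') = inv(17.431°) + 2·(-0.446+0.319)·tan α/(77+74) = 0.00921881  ⇒  α' = 17.11810°
a' = a·cos α / cos α' = 356.5865·cos 17.431°/cos 17.11810° = 355.981432
action lengths: √(r_a1²−r_b1²) = 62.653005, √(r_a2²−r_b2²) = 70.401568
base pitch p_b = π·m·cos α = 14.156369
CR = (62.653005 + 70.401568 − 355.981432·sin 17.11810°)/14.156369 = 1.997276
contact ratio ≈ 1.9973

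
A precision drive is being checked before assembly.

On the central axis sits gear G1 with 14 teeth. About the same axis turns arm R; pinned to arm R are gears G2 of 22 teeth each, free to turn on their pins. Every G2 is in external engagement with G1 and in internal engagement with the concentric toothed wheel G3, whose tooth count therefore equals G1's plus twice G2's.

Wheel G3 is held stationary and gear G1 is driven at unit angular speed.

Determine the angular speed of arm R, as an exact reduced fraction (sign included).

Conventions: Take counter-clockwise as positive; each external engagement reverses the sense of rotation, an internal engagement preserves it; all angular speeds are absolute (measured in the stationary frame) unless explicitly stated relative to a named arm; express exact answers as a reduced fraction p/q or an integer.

recognized (axles ride arm R): planetary set, 14/22/58 teeth
ring teeth: 14 + 2·22 = 58
14(ω_sun−ω_arm) = −58(ω_ring−ω_arm),  ω_ring = 0, ω_sun = 1
14(1−ω_arm) = −58(0−ω_arm)  ⇒  72·ω_arm = 14  ⇒  ω_arm = 7/36
exact speed ratio = 7/36

7/36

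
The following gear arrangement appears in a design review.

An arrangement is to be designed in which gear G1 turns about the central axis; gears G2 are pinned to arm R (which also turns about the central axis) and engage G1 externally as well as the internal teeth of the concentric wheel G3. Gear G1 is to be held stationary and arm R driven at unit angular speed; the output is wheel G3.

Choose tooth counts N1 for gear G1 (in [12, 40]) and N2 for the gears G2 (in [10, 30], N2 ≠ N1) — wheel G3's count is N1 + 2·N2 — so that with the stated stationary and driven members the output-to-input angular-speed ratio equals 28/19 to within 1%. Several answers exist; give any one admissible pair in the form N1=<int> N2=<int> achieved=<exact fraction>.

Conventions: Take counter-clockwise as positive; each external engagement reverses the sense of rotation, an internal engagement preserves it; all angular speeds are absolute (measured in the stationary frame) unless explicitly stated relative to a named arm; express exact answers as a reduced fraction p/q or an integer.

topology: planetary set — design target 28/19, arm = carrier (Willis)
Willis with ω_sun = 0: ω_ring/ω_arm = (N1+N3)/N3; set equal to 28/19  ⇒  N3/N1 = 1/(28/19 − 1) = 19/9
N3 = N1 + 2·N2  ⇒  N2/N1 = (N3/N1 − 1)/2 = (19/9 − 1)/2 = 5/9
smallest multiple with N1 ≥ 12 and N2 ≥ 10: k = 2  ⇒  N1 = 2·9 = 18, N2 = 2·5 = 10 (N1 ≤ 40, N2 ≤ 30, N2 ≠ N1 ✓), N3 = 18 + 2·10 = 38
check: (N1+N3)/N3 with N1 = 18, N3 = 38 gives 28/19; |achieved − target| = 0 ≤ 7/475 ✓

N1=18 N2=10 achieved=28/19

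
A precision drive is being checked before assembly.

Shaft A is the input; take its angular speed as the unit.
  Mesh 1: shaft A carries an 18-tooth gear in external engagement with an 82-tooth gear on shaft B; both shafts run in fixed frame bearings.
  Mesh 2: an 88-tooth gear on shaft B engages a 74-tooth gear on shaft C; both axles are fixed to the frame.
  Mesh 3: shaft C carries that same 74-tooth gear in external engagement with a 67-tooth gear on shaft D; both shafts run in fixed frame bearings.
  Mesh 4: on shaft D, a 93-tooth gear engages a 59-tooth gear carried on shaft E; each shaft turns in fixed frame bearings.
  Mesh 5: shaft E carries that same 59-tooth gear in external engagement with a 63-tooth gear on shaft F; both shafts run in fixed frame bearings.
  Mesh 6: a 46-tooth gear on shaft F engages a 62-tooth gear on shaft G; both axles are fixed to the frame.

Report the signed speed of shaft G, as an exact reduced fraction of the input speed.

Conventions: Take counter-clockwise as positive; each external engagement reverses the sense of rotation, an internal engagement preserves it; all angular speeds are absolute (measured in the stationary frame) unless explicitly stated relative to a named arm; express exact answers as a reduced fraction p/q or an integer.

6-mesh fixed-axis compound train (all bearings frame-fixed)
mesh 1 [18T→82T]: |ω|/ω_in = 1×18/82 = 9/41, sense flips to −
mesh 2 [88T→74T]: |ω|/ω_in = (9/41)×88/74 = 396/1517, sense flips to +
mesh 3 [74T→67T]: |ω|/ω_in = (396/1517)×74/67 = 792/2747, sense flips to −
mesh 4 [93T→59T]: |ω|/ω_in = (792/2747)×93/59 = 73656/162073, sense flips to +
mesh 5 [59T→63T]: |ω|/ω_in = (73656/162073)×59/63 = 8184/19229, sense flips to −
mesh 6 [46T→62T]: |ω|/ω_in = (8184/19229)×46/62 = 6072/19229, sense flips to +
signed output speed (× input speed) = 6072/19229

6072/19229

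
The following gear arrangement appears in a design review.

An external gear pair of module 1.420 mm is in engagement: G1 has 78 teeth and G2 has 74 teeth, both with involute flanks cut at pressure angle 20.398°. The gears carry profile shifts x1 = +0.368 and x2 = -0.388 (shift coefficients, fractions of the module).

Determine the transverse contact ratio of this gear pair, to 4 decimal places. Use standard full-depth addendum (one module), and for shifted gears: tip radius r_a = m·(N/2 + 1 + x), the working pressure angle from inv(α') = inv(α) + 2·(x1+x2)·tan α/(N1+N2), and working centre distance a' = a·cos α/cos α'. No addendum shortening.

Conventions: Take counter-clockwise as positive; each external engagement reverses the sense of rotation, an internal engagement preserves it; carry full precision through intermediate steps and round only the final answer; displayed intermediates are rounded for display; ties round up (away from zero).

1.7846

topology: single-mesh involute geometry — m = 1.420, 78T/74T pair
base radii: r_b1 = 51.907350, r_b2 = 49.245435
tip radii: r_a1 = 57.322560, r_a2 = 53.409040
inv(α') = inv(20.398°) + 2·(+0.368-0.388)·tan α/(78+74) = 0.01574681  ⇒  α' = 20.35736°
a' = a·cos α / cos α' = 107.9200·cos 20.398°/cos 20.35736° = 107.891573
action lengths: √(r_a1²−r_b1²) = 24.320832, √(r_a2²−r_b2²) = 20.673962
base pitch p_b = π·m·cos α = 4.181327
CR = (24.320832 + 20.673962 − 107.891573·sin 20.35736°)/4.181327 = 1.784617
contact ratio ≈ 1.7846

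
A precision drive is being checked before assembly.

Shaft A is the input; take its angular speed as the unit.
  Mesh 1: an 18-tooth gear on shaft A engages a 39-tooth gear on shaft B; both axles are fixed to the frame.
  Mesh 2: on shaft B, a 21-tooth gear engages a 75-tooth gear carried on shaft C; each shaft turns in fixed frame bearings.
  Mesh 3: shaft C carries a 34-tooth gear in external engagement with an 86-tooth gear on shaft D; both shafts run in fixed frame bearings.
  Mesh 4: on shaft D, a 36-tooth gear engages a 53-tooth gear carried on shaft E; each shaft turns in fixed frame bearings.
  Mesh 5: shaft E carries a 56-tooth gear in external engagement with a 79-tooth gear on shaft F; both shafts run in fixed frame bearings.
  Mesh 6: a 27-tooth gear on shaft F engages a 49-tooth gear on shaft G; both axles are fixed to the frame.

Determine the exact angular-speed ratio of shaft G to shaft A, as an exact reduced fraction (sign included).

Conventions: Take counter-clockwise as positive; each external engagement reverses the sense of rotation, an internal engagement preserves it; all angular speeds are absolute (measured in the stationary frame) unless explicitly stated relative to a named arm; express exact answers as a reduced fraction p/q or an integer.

793152/58513325

class = fixed-axis compound train [6 meshes; 6 ratios multiply, 6 sense flips]
mesh 1 [18T→39T]: running ratio 6/13, sense −
mesh 2 [21T→75T]: running ratio 42/325, sense +
mesh 3 [34T→86T]: running ratio 714/13975, sense −
mesh 4 [36T→53T]: running ratio 25704/740675, sense +
mesh 5 [56T→79T]: running ratio 1439424/58513325, sense −
mesh 6 [27T→49T]: running ratio 793152/58513325, sense +
ω_out/ω_in = 793152/58513325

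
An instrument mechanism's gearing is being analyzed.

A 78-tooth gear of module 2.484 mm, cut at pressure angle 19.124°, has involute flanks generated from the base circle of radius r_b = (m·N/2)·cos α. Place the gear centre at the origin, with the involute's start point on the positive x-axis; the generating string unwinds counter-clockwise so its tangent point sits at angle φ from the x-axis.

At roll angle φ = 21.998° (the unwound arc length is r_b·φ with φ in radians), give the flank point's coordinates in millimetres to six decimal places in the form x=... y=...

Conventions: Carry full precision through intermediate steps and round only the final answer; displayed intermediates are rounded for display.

x=98.029103 y=1.701400

recognized (one wheel, involute flank): single-mesh tooth geometry, m = 2.484, N = 78
pitch radius r_p = m·N/2 = 2.484·78/2 = 96.876000
base radius r_b = r_p·cos α = 96.876000·cos 19.124° = 91.529585
roll angle φ = 21.998° = 0.38393753 rad
x = r_b·(cos φ + φ·sin φ) = 98.029103
y = r_b·(sin φ − φ·cos φ) = 1.701400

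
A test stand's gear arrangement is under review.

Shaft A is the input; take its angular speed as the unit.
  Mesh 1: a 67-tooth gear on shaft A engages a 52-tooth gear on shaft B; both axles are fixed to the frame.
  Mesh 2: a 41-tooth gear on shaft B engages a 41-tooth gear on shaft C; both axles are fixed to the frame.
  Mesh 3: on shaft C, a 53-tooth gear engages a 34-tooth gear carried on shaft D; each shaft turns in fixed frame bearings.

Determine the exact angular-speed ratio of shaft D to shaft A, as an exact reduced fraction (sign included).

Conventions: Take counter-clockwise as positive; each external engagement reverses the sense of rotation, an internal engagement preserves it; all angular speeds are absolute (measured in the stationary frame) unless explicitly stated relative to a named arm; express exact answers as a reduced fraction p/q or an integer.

-3551/1768

class = fixed-axis compound train [3 meshes; 3 ratios multiply, 3 sense flips]
mesh 1 [67T→52T]: running ratio 67/52, sense −
mesh 2 [41T→41T]: running ratio 67/52, sense +
mesh 3 [53T→34T]: running ratio 3551/1768, sense −
ω_out/ω_in = -3551/1768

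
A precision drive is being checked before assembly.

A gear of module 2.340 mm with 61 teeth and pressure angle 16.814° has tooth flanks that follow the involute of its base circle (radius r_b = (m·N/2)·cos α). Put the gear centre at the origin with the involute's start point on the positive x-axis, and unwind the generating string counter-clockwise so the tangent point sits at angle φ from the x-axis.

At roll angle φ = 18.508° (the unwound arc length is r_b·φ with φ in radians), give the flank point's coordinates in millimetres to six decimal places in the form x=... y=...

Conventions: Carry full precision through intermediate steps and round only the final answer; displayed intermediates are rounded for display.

recognized (one wheel, involute flank): single-mesh tooth geometry, m = 2.340, N = 61
pitch radius r_p = m·N/2 = 2.340·61/2 = 71.370000
base radius r_b = r_p·cos α = 71.370000·cos 16.814° = 68.318850
roll angle φ = 18.508° = 0.32302554 rad
x = r_b·(cos φ + φ·sin φ) = 71.790788
y = r_b·(sin φ − φ·cos φ) = 0.759611

x=71.790788 y=0.759611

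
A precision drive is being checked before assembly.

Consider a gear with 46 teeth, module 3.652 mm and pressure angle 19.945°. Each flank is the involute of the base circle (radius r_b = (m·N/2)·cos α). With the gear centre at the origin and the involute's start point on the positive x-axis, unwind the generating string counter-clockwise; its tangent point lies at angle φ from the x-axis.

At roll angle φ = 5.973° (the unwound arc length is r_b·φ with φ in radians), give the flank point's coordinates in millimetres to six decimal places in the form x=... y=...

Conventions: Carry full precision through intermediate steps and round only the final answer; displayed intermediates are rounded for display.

class = single-mesh tooth geometry [base-circle involute, m = 3.652, 46T]
pitch radius r_p = m·N/2 = 3.652·46/2 = 83.996000
base radius r_b = r_p·cos α = 83.996000·cos 19.945° = 78.957962
roll angle φ = 5.973° = 0.10424852 rad
x = r_b·(cos φ + φ·sin φ) = 79.385845
y = r_b·(sin φ − φ·cos φ) = 0.029786

x=79.385845 y=0.029786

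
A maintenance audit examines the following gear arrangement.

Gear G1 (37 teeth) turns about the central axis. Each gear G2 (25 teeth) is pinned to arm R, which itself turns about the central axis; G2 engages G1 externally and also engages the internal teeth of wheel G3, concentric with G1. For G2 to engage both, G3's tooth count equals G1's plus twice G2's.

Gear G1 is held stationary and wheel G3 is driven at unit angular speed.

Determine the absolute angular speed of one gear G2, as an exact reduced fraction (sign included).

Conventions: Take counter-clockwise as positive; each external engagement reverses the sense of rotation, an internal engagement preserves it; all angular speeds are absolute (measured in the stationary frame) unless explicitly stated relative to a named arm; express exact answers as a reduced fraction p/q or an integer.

topology: planetary set — G1 37T / G2 25T / G3 87T, arm = carrier (Willis)
ring teeth: 37 + 2·25 = 87
37(ω_sun−ω_arm) = −87(ω_ring−ω_arm),  ω_sun = 0, ω_ring = 1
37(0−ω_arm) = −87(1−ω_arm)  ⇒  124·ω_arm = 87  ⇒  ω_arm = 87/124
sun–planet mesh: 37·(0−87/124) = −25·(ω_p−ω_arm)  ⇒  ω_p−ω_arm = 3219/3100
ω_p = 87/124 + 3219/3100 = 87/50
exact speed ratio = 87/50

87/50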